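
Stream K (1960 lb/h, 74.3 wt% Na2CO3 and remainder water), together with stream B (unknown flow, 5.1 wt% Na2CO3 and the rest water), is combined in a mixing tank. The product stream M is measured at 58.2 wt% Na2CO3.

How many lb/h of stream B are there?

Let B be the unknown flow. Total out = 1960 + B.
Na2CO3 balance: 1456.3 + 0.051·B = 0.582·(1960 + B)
(0.051 − 0.582)·B = 0.582×1960 − 1456.3 = -315.56
B = -315.56 / -0.531 = 594.27 lb/h

594.3 lb/h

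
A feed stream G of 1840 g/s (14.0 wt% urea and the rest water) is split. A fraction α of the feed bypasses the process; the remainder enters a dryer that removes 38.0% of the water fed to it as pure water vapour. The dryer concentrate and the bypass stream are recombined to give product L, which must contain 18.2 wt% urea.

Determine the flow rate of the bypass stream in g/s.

540.7 g/s

All 1840×0.140 = 257.6 g/s of urea reaches L, so L = 257.6/0.182 = 1415.4 g/s and vapour = 424.62 g/s.
The evaporator receives (1−α)·1840 of feed at 0.860 water and removes 0.380 of that water:
0.380×0.860×(1−α)×1840 = 424.62
(1−α) = 424.62/601.31 = 0.7061;  α = 0.2939.
Bypass flow = 0.2939×1840 = 540.69 g/s.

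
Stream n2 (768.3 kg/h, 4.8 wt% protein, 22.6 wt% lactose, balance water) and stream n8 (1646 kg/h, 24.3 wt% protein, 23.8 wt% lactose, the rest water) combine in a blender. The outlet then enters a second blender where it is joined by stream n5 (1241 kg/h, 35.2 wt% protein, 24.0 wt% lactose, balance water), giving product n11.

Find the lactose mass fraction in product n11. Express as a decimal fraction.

0.236

Overall, product flow = 3655.3 kg/h.
lactose in = 768.3×0.226 + 1646×0.238 + 1241×0.240 = 863.22 kg/h.
lactose fraction in n11 = 0.236.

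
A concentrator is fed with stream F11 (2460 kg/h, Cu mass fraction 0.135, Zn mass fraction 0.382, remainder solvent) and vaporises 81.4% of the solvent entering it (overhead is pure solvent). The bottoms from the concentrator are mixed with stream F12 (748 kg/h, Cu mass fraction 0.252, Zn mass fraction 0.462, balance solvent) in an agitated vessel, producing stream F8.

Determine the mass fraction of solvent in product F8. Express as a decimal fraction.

0.194

Vapour removed = 0.814×0.483×2460 = 967.18 kg/h; concentrate = 1492.8 kg/h.
solvent reaching the mixer = 221 (from concentrate) + 748×0.286 = 434.93 kg/h.
Product flow = 1492.8 + 748 = 2240.8 kg/h; solvent fraction = 0.194.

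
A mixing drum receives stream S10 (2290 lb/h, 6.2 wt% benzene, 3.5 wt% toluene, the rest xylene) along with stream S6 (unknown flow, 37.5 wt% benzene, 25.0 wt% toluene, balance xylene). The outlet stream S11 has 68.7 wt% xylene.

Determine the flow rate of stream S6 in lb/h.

1585 lb/h

Let S6 be the unknown flow. Total out = 2290 + S6.
xylene balance: 2067.9 + 0.375·S6 = 0.687·(2290 + S6)
(0.375 − 0.687)·S6 = 0.687×2290 − 2067.9 = -494.64
S6 = -494.64 / -0.312 = 1585.4 lb/h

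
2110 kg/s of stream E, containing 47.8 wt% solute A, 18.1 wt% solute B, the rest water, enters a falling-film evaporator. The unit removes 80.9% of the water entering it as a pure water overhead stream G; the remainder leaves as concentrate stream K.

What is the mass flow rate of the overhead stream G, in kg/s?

water entering = 2110×0.341 = 719.51 kg/s; overhead removed = 0.809×719.51 = 582.08 kg/s.

582.1 kg/s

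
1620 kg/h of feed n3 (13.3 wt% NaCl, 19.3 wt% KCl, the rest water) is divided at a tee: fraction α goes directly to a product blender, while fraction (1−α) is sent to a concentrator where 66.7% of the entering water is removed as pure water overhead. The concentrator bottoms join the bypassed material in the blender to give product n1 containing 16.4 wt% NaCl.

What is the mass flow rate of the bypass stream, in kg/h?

938.8 kg/h

All 1620×0.133 = 215.46 kg/h of NaCl reaches n1, so n1 = 215.46/0.164 = 1313.8 kg/h and vapour = 306.22 kg/h.
The evaporator receives (1−α)·1620 of feed at 0.674 water and removes 0.667 of that water:
0.667×0.674×(1−α)×1620 = 306.22
(1−α) = 306.22/728.28 = 0.4205;  α = 0.5795.
Bypass flow = 0.5795×1620 = 938.84 kg/h.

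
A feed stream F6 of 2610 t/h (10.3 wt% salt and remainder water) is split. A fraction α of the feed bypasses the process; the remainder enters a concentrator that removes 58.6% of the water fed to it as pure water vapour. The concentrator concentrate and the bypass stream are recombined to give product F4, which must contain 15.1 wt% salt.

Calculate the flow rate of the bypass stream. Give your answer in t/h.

All 2610×0.103 = 268.83 t/h of salt reaches F4, so F4 = 268.83/0.151 = 1780.3 t/h and vapour = 829.67 t/h.
The evaporator receives (1−α)·2610 of feed at 0.897 water and removes 0.586 of that water:
0.586×0.897×(1−α)×2610 = 829.67
(1−α) = 829.67/1371.9 = 0.6047;  α = 0.3953.
Bypass flow = 0.3953×2610 = 1031.6 t/h.

1032 t/h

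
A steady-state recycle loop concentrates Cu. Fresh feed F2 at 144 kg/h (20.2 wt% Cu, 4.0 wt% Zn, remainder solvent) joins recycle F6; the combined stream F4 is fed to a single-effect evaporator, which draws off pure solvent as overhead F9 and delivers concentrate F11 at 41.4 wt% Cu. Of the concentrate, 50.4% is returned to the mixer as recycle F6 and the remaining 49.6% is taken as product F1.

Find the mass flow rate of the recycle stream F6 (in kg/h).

Overall Cu balance (none leaves overhead): Cu in fresh feed = Cu in product, i.e. 144×0.202 = (1−0.504)·F11·0.414.
F11 = 29.088/(0.414×0.496) = 141.65 kg/h.
Recycle F6 = 0.504×141.65 = 71.394 kg/h.

71.39 kg/h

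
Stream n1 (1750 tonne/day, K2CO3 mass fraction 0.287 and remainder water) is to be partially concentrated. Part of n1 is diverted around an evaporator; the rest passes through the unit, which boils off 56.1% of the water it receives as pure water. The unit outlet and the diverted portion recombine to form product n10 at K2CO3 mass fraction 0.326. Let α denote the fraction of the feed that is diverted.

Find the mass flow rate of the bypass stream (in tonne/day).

All 1750×0.287 = 502.25 tonne/day of K2CO3 reaches n10, so n10 = 502.25/0.326 = 1540.6 tonne/day and vapour = 209.36 tonne/day.
The evaporator receives (1−α)·1750 of feed at 0.713 water and removes 0.561 of that water:
0.561×0.713×(1−α)×1750 = 209.36
(1−α) = 209.36/699.99 = 0.2991;  α = 0.7009.
Bypass flow = 0.7009×1750 = 1226.6 tonne/day.

1227 tonne/day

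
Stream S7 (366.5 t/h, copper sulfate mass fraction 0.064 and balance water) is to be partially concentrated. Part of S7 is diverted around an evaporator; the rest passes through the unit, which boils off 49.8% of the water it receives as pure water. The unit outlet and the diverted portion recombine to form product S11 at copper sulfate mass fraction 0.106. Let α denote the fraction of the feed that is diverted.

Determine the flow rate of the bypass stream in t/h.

All 366.5×0.064 = 23.456 t/h of copper sulfate reaches S11, so S11 = 23.456/0.106 = 221.28 t/h and vapour = 145.22 t/h.
The evaporator receives (1−α)·366.5 of feed at 0.936 water and removes 0.498 of that water:
0.498×0.936×(1−α)×366.5 = 145.22
(1−α) = 145.22/170.84 = 0.8500;  α = 0.1500.
Bypass flow = 0.1500×366.5 = 54.961 t/h.

54.96 t/h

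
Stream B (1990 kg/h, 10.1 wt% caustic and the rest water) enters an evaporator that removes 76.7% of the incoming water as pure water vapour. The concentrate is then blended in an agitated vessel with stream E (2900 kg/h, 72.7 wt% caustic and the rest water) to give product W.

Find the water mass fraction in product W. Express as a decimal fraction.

0.3435

Vapour removed = 0.767×0.899×1990 = 1372.2 kg/h; concentrate = 617.83 kg/h.
water reaching the mixer = 416.84 (from concentrate) + 2900×0.273 = 1208.5 kg/h.
Product flow = 617.83 + 2900 = 3517.8 kg/h; water fraction = 0.3435.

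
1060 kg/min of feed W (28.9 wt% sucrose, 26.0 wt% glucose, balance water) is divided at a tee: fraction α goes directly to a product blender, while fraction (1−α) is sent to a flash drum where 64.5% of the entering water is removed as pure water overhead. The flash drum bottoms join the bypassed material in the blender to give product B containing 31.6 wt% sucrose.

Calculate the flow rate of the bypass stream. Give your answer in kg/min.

All 1060×0.289 = 306.34 kg/min of sucrose reaches B, so B = 306.34/0.316 = 969.43 kg/min and vapour = 90.57 kg/min.
The evaporator receives (1−α)·1060 of feed at 0.451 water and removes 0.645 of that water:
0.645×0.451×(1−α)×1060 = 90.57
(1−α) = 90.57/308.35 = 0.2937;  α = 0.7063.
Bypass flow = 0.7063×1060 = 748.65 kg/min.

748.7 kg/min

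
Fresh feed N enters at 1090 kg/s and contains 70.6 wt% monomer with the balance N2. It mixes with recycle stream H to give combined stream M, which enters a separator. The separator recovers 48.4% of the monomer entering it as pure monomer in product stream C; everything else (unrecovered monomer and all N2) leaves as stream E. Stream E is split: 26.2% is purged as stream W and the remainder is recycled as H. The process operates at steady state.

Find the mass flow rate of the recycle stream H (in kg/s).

N2 enters only via N and leaves only via the purge: 1090×0.294 = 0.262×(N2 in E), and the separator passes all N2, so N2 in M = N2 in E = 1223.1 kg/s.
monomer in M: m_A = 1090×0.706 + (1−0.262)·(1−0.484)·m_A, so m_A = 769.54/0.6192 = 1242.8 kg/s.
E = (1−0.484)×1242.8 + 1223.1 = 1864.4 kg/s.
Recycle H = (1−0.262)×1864.4 = 1375.9 kg/s.

1376 kg/s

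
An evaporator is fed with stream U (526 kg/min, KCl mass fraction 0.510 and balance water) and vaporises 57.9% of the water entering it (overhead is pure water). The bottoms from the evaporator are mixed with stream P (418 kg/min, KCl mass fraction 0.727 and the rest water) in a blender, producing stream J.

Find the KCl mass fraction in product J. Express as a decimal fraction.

0.720

Vapour removed = 0.579×0.490×526 = 149.23 kg/min; concentrate = 376.77 kg/min.
KCl reaching the mixer = 268.26 (from concentrate) + 418×0.727 = 572.15 kg/min.
Product flow = 376.77 + 418 = 794.77 kg/min; KCl fraction = 0.720.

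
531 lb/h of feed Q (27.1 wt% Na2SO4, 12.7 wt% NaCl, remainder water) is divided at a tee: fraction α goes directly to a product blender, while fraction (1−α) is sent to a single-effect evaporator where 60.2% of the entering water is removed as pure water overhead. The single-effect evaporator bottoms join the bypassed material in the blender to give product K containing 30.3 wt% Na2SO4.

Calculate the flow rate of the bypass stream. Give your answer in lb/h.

376.3 lb/h

All 531×0.271 = 143.9 lb/h of Na2SO4 reaches K, so K = 143.9/0.303 = 474.92 lb/h and vapour = 56.079 lb/h.
The evaporator receives (1−α)·531 of feed at 0.602 water and removes 0.602 of that water:
0.602×0.602×(1−α)×531 = 56.079
(1−α) = 56.079/192.44 = 0.2914;  α = 0.7086.
Bypass flow = 0.7086×531 = 376.26 lb/h.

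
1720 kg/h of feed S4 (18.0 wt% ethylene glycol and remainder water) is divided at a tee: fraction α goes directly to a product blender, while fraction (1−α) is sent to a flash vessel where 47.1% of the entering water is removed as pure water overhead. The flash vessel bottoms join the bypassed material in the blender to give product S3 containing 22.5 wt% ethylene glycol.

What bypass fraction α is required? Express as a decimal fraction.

0.482

All 1720×0.180 = 309.6 kg/h of ethylene glycol reaches S3, so S3 = 309.6/0.225 = 1376 kg/h and vapour = 344 kg/h.
The evaporator receives (1−α)·1720 of feed at 0.820 water and removes 0.471 of that water:
0.471×0.820×(1−α)×1720 = 344
(1−α) = 344/664.3 = 0.5178;  α = 0.4822.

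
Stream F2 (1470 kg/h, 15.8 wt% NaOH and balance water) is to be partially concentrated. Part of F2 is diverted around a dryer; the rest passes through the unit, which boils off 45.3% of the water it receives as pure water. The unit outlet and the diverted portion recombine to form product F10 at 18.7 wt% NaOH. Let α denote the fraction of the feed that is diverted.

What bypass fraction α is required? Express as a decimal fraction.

0.593

All 1470×0.158 = 232.26 kg/h of NaOH reaches F10, so F10 = 232.26/0.187 = 1242 kg/h and vapour = 227.97 kg/h.
The evaporator receives (1−α)·1470 of feed at 0.842 water and removes 0.453 of that water:
0.453×0.842×(1−α)×1470 = 227.97
(1−α) = 227.97/560.7 = 0.4066;  α = 0.5934.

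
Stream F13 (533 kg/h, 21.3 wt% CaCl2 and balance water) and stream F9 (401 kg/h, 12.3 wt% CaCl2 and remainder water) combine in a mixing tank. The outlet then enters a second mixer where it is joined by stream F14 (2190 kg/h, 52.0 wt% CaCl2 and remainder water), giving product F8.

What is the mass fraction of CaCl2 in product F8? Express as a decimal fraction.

Overall, product flow = 3124 kg/h.
CaCl2 in = 533×0.213 + 401×0.123 + 2190×0.520 = 1301.7 kg/h.
CaCl2 fraction in F8 = 0.417.

0.417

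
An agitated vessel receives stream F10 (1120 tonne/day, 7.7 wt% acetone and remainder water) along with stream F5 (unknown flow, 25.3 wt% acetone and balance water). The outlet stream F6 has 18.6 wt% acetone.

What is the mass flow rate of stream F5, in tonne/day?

Let F5 be the unknown flow. Total out = 1120 + F5.
acetone balance: 86.24 + 0.253·F5 = 0.186·(1120 + F5)
(0.253 − 0.186)·F5 = 0.186×1120 − 86.24 = 122.08
F5 = 122.08 / 0.067 = 1822.1 tonne/day

1822 tonne/day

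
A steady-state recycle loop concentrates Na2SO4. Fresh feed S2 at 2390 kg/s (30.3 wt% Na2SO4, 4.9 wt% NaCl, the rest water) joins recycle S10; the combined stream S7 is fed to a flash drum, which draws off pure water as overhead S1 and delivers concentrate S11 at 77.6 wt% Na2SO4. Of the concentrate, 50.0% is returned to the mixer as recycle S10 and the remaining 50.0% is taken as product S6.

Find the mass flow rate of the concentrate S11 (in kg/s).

1866 kg/s

Overall Na2SO4 balance (none leaves overhead): Na2SO4 in fresh feed = Na2SO4 in product, i.e. 2390×0.303 = (1−0.500)·S11·0.776.
S11 = 724.17/(0.776×0.500) = 1866.4 kg/s.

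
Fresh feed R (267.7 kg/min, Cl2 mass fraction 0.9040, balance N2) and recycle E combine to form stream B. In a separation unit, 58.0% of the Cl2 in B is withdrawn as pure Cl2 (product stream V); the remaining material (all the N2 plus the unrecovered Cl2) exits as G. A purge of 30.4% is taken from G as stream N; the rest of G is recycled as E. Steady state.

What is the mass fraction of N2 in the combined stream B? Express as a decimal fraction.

N2 enters only via R and leaves only via the purge: 267.7×0.096 = 0.304×(N2 in G), and the separation unit passes all N2, so N2 in B = N2 in G = 84.537 kg/min.
Cl2 in B: m_A = 267.7×0.904 + (1−0.304)·(1−0.580)·m_A, so m_A = 242/0.7077 = 341.96 kg/min.
B = 341.96 + 84.537 = 426.5 kg/min.
N2 fraction in B = 84.537/426.5 = 0.1982.

0.1982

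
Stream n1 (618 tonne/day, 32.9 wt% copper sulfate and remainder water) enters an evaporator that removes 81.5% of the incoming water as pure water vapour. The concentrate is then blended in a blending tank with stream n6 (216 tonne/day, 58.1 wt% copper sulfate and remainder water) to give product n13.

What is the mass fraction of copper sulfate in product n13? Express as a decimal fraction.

Vapour removed = 0.815×0.671×618 = 337.96 tonne/day; concentrate = 280.04 tonne/day.
copper sulfate reaching the mixer = 203.32 (from concentrate) + 216×0.581 = 328.82 tonne/day.
Product flow = 280.04 + 216 = 496.04 tonne/day; copper sulfate fraction = 0.6629.

0.6629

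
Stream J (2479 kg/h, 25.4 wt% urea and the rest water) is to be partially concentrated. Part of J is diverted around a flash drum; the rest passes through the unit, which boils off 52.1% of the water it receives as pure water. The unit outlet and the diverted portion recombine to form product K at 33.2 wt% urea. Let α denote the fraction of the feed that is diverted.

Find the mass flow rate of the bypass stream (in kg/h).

980.5 kg/h

All 2479×0.254 = 629.67 kg/h of urea reaches K, so K = 629.67/0.332 = 1896.6 kg/h and vapour = 582.42 kg/h.
The evaporator receives (1−α)·2479 of feed at 0.746 water and removes 0.521 of that water:
0.521×0.746×(1−α)×2479 = 582.42
(1−α) = 582.42/963.5 = 0.6045;  α = 0.3955.
Bypass flow = 0.3955×2479 = 980.5 kg/h.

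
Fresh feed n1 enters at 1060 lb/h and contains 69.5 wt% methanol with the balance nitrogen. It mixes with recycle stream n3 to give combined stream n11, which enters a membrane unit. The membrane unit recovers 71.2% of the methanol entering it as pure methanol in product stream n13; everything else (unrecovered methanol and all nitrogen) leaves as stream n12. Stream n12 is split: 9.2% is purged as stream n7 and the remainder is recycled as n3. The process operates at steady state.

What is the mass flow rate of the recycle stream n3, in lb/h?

3452 lb/h

nitrogen enters only via n1 and leaves only via the purge: 1060×0.305 = 0.092×(nitrogen in n12), and the membrane unit passes all nitrogen, so nitrogen in n11 = nitrogen in n12 = 3514.1 lb/h.
methanol in n11: m_A = 1060×0.695 + (1−0.092)·(1−0.712)·m_A, so m_A = 736.7/0.7385 = 997.57 lb/h.
n12 = (1−0.712)×997.57 + 3514.1 = 3801.4 lb/h.
Recycle n3 = (1−0.092)×3801.4 = 3451.7 lb/h.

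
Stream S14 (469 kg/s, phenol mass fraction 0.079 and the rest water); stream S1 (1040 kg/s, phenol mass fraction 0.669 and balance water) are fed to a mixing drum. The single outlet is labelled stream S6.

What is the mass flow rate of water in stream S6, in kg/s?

water out = water in = 469×0.921 + 1040×0.331 = 776.19 kg/s.

776.2 kg/s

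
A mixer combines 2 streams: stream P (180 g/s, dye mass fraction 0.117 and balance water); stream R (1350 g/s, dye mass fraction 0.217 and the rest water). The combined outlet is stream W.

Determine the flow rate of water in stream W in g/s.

1216 g/s

water out = water in = 180×0.883 + 1350×0.783 = 1216 g/s.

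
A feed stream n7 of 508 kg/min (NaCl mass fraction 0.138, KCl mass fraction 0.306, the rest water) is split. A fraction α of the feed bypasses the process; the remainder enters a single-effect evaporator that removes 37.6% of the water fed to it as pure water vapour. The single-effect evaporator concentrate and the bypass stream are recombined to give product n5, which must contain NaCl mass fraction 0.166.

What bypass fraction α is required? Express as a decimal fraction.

All 508×0.138 = 70.104 kg/min of NaCl reaches n5, so n5 = 70.104/0.166 = 422.31 kg/min and vapour = 85.687 kg/min.
The evaporator receives (1−α)·508 of feed at 0.556 water and removes 0.376 of that water:
0.376×0.556×(1−α)×508 = 85.687
(1−α) = 85.687/106.2 = 0.8068;  α = 0.1932.

0.193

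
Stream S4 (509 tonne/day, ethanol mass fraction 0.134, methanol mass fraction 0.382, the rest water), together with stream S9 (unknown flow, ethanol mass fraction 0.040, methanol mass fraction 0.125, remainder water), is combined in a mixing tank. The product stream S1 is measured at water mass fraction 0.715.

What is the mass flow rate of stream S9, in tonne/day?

979.8 tonne/day

Let S9 be the unknown flow. Total out = 509 + S9.
water balance: 246.36 + 0.835·S9 = 0.715·(509 + S9)
(0.835 − 0.715)·S9 = 0.715×509 − 246.36 = 117.58
S9 = 117.58 / 0.120 = 979.83 tonne/day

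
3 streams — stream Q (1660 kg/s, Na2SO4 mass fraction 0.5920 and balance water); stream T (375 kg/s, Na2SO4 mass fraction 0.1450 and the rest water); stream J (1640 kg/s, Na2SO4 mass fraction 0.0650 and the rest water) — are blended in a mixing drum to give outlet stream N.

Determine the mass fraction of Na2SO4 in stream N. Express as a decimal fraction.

Total flow out = 1660 + 375 + 1640 = 3675 kg/s.
Na2SO4 in = 1660×0.592 + 375×0.145 + 1640×0.065 = 1143.7 kg/s.
Na2SO4 mass fraction in N = 1143.7/3675 = 0.3112.

0.3112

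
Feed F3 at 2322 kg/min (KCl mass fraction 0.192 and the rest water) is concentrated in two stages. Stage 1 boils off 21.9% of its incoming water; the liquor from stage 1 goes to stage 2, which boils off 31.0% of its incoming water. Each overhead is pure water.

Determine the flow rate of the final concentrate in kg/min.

water in feed = 2322×0.808 = 1876.2 kg/min.
After stage 1: water left = (1−0.219)×1876.2 = 1465.3; stream total = 1911.1 kg/min.
After stage 2: water left = (1−0.310)×1465.3 = 1011.1; final concentrate = 1456.9 kg/min.

1457 kg/min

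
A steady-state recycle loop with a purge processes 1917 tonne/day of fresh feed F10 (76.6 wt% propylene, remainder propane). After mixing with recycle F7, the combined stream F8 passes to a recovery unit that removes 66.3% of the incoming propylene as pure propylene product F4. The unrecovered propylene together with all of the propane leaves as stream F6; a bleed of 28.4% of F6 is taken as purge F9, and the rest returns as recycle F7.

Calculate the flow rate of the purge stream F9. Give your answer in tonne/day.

propane enters only via F10 and leaves only via the purge: 1917×0.234 = 0.284×(propane in F6), and the recovery unit passes all propane, so propane in F8 = propane in F6 = 1579.5 tonne/day.
propylene in F8: m_A = 1917×0.766 + (1−0.284)·(1−0.663)·m_A, so m_A = 1468.4/0.7587 = 1935.4 tonne/day.
F6 = (1−0.663)×1935.4 + 1579.5 = 2231.7 tonne/day.
Purge F9 = 0.284×2231.7 = 633.81 tonne/day.

633.8 tonne/day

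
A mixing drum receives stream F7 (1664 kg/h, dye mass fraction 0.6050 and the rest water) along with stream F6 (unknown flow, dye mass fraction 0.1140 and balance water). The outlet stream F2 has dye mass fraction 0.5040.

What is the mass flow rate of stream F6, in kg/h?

430.9 kg/h

Let F6 be the unknown flow. Total out = 1664 + F6.
dye balance: 1006.7 + 0.114·F6 = 0.504·(1664 + F6)
(0.114 − 0.504)·F6 = 0.504×1664 − 1006.7 = -168.06
F6 = -168.06 / -0.390 = 430.93 kg/h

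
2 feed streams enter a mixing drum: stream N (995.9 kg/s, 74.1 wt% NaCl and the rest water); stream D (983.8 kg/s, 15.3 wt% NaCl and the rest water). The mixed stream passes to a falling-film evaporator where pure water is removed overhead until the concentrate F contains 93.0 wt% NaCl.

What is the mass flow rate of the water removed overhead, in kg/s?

NaCl entering = 995.9×0.741 + 983.8×0.153 = 888.48 kg/s.
All NaCl reports to F, so F = 888.48/0.930 = 955.36 kg/s.
Total feed = 1979.7 kg/s; overhead = 1979.7 − 955.36 = 1024.3 kg/s.

1024 kg/s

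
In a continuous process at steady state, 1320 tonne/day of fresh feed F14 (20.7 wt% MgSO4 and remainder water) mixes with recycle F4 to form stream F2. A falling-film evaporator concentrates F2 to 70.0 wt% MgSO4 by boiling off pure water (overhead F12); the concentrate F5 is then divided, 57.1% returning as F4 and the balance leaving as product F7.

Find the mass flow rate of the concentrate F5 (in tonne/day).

Overall MgSO4 balance (none leaves overhead): MgSO4 in fresh feed = MgSO4 in product, i.e. 1320×0.207 = (1−0.571)·F5·0.700.
F5 = 273.24/(0.700×0.429) = 909.89 tonne/day.

909.9 tonne/day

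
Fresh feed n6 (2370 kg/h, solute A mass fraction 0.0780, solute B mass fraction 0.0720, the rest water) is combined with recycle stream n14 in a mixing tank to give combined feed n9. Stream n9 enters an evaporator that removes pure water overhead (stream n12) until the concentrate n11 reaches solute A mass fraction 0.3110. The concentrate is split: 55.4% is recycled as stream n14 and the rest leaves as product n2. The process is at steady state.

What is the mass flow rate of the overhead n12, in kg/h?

1776 kg/h

Overall solute A balance (none leaves overhead): solute A in fresh feed = solute A in product, i.e. 2370×0.078 = (1−0.554)·n11·0.311.
n11 = 184.86/(0.311×0.446) = 1332.7 kg/h.
Recycle n14 = 0.554×1332.7 = 738.34 kg/h.
Combined feed n9 = 2370 + 738.34 = 3108.3 kg/h.
Overhead n12 = n9 − n11 = 3108.3 − 1332.7 = 1775.6 kg/h.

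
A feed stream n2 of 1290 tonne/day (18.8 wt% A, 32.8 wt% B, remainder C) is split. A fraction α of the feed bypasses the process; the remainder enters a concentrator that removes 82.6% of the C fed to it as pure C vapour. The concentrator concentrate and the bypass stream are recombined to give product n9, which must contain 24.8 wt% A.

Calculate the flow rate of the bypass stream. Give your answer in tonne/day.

All 1290×0.188 = 242.52 tonne/day of A reaches n9, so n9 = 242.52/0.248 = 977.9 tonne/day and vapour = 312.1 tonne/day.
The evaporator receives (1−α)·1290 of feed at 0.484 C and removes 0.826 of that C:
0.826×0.484×(1−α)×1290 = 312.1
(1−α) = 312.1/515.72 = 0.6052;  α = 0.3948.
Bypass flow = 0.3948×1290 = 509.34 tonne/day.

509.3 tonne/day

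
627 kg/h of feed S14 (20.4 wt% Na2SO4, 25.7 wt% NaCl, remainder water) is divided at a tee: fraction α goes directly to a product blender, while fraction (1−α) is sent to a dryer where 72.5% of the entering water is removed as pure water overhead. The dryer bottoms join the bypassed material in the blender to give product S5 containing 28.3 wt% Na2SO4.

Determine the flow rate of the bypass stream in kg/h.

All 627×0.204 = 127.91 kg/h of Na2SO4 reaches S5, so S5 = 127.91/0.283 = 451.97 kg/h and vapour = 175.03 kg/h.
The evaporator receives (1−α)·627 of feed at 0.539 water and removes 0.725 of that water:
0.725×0.539×(1−α)×627 = 175.03
(1−α) = 175.03/245.02 = 0.7144;  α = 0.2856.
Bypass flow = 0.2856×627 = 179.1 kg/h.

179.1 kg/h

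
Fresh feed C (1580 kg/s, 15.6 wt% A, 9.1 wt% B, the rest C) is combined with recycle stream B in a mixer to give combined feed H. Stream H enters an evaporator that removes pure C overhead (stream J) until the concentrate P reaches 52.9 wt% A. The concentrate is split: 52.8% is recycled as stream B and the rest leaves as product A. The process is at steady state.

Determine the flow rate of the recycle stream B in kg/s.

Overall A balance (none leaves overhead): A in fresh feed = A in product, i.e. 1580×0.156 = (1−0.528)·P·0.529.
P = 246.48/(0.529×0.472) = 987.15 kg/s.
Recycle B = 0.528×987.15 = 521.22 kg/s.

521.2 kg/s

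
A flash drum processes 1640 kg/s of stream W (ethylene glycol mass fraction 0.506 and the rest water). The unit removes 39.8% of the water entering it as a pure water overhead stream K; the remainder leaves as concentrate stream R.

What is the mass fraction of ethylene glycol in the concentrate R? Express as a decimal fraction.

ethylene glycol is not removed: 1640×0.506 = 829.84 kg/s of ethylene glycol enters R.
water entering = 1640×0.494 = 810.16 kg/s; overhead removed = 0.398×810.16 = 322.44 kg/s.
Concentrate = 1640 − 322.44 = 1317.6 kg/s.
Mass fraction = 829.84/1317.6 = 0.630.

0.630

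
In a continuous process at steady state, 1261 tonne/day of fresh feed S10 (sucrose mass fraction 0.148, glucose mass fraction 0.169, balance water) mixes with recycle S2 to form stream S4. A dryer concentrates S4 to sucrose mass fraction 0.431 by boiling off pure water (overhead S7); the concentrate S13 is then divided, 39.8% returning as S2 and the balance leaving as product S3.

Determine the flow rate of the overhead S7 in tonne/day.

828 tonne/day

Overall sucrose balance (none leaves overhead): sucrose in fresh feed = sucrose in product, i.e. 1261×0.148 = (1−0.398)·S13·0.431.
S13 = 186.63/(0.431×0.602) = 719.29 tonne/day.
Recycle S2 = 0.398×719.29 = 286.28 tonne/day.
Combined feed S4 = 1261 + 286.28 = 1547.3 tonne/day.
Overhead S7 = S4 − S13 = 1547.3 − 719.29 = 827.99 tonne/day.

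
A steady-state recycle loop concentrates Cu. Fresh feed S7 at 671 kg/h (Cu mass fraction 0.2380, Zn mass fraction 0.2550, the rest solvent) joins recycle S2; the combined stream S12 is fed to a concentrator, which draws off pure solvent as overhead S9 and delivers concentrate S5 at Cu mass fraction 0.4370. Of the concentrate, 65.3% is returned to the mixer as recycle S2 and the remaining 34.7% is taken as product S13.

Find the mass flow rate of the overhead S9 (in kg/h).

Overall Cu balance (none leaves overhead): Cu in fresh feed = Cu in product, i.e. 671×0.238 = (1−0.653)·S5·0.437.
S5 = 159.7/(0.437×0.347) = 1053.1 kg/h.
Recycle S2 = 0.653×1053.1 = 687.7 kg/h.
Combined feed S12 = 671 + 687.7 = 1358.7 kg/h.
Overhead S9 = S12 − S5 = 1358.7 − 1053.1 = 305.56 kg/h.

305.6 kg/h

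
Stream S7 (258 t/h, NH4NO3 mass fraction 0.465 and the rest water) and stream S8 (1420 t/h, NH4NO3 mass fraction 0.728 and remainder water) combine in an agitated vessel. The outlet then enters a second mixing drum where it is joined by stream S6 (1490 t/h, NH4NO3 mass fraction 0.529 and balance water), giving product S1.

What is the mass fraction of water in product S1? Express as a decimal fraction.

Overall, product flow = 3168 t/h.
water in = 258×0.535 + 1420×0.272 + 1490×0.471 = 1226.1 t/h.
water fraction in S1 = 0.387.

0.387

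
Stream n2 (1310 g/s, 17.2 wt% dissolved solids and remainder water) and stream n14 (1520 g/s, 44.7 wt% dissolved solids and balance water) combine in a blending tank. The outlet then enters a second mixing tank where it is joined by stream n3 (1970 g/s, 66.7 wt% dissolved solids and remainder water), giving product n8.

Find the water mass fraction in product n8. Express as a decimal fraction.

Overall, product flow = 4800 g/s.
water in = 1310×0.828 + 1520×0.553 + 1970×0.333 = 2581.2 g/s.
water fraction in n8 = 0.5378.

0.5378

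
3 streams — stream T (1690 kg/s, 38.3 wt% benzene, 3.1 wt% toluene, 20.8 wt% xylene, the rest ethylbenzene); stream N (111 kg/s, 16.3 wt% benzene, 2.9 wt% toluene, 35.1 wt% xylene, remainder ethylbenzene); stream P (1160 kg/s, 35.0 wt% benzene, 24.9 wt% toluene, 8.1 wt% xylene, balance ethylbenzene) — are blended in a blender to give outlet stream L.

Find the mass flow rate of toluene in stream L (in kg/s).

344.4 kg/s

toluene out = toluene in = 1690×0.031 + 111×0.029 + 1160×0.249 = 344.45 kg/s.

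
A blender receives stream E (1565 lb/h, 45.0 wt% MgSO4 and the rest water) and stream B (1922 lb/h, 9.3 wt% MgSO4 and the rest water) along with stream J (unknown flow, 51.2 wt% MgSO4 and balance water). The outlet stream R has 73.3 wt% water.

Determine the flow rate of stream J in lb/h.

Let J be the unknown flow. Total out = 3487 + J.
water balance: 2604 + 0.488·J = 0.733·(3487 + J)
(0.488 − 0.733)·J = 0.733×3487 − 2604 = -48.033
J = -48.033 / -0.245 = 196.05 lb/h

196.1 lb/h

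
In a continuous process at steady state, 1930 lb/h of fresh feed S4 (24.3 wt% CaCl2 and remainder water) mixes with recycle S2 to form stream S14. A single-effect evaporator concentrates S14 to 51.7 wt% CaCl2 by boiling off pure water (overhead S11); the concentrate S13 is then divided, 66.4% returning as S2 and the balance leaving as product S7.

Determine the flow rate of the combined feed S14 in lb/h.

3723 lb/h

Overall CaCl2 balance (none leaves overhead): CaCl2 in fresh feed = CaCl2 in product, i.e. 1930×0.243 = (1−0.664)·S13·0.517.
S13 = 468.99/(0.517×0.336) = 2699.8 lb/h.
Recycle S2 = 0.664×2699.8 = 1792.7 lb/h.
Combined feed S14 = 1930 + 1792.7 = 3722.7 lb/h.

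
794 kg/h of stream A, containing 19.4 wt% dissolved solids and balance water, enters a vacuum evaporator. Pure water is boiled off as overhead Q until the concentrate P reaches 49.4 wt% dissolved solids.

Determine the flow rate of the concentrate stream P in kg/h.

dissolved solids is conserved: 794×0.194 = 154.04 kg/h all reports to the concentrate.
Concentrate = 154.04/(target fraction) = 311.81 kg/h.

311.8 kg/h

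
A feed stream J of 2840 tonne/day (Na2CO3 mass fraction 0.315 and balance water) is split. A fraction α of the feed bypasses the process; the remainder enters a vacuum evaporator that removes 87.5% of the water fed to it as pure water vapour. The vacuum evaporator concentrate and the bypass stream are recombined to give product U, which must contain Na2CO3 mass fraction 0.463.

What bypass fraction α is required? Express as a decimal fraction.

0.467

All 2840×0.315 = 894.6 tonne/day of Na2CO3 reaches U, so U = 894.6/0.463 = 1932.2 tonne/day and vapour = 907.82 tonne/day.
The evaporator receives (1−α)·2840 of feed at 0.685 water and removes 0.875 of that water:
0.875×0.685×(1−α)×2840 = 907.82
(1−α) = 907.82/1702.2 = 0.5333;  α = 0.4667.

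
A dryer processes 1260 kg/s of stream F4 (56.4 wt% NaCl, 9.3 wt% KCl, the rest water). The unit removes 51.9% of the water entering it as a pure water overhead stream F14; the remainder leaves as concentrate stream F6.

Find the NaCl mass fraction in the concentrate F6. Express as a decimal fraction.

0.6861

NaCl is not removed: 1260×0.564 = 710.64 kg/s of NaCl enters F6.
water entering = 1260×0.343 = 432.18 kg/s; overhead removed = 0.519×432.18 = 224.3 kg/s.
Concentrate = 1260 − 224.3 = 1035.7 kg/s.
Mass fraction = 710.64/1035.7 = 0.6861.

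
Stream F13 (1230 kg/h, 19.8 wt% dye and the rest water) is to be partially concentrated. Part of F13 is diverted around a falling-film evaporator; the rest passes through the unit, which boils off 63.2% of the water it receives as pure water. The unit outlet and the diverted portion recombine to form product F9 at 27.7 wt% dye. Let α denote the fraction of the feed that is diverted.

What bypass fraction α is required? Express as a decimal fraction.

0.437

All 1230×0.198 = 243.54 kg/h of dye reaches F9, so F9 = 243.54/0.277 = 879.21 kg/h and vapour = 350.79 kg/h.
The evaporator receives (1−α)·1230 of feed at 0.802 water and removes 0.632 of that water:
0.632×0.802×(1−α)×1230 = 350.79
(1−α) = 350.79/623.44 = 0.5627;  α = 0.4373.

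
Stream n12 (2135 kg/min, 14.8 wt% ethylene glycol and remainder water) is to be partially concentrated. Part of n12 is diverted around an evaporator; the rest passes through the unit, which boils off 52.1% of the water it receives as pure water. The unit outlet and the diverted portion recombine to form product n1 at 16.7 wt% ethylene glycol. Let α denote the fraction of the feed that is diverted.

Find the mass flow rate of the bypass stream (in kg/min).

1588 kg/min

All 2135×0.148 = 315.98 kg/min of ethylene glycol reaches n1, so n1 = 315.98/0.167 = 1892.1 kg/min and vapour = 242.9 kg/min.
The evaporator receives (1−α)·2135 of feed at 0.852 water and removes 0.521 of that water:
0.521×0.852×(1−α)×2135 = 242.9
(1−α) = 242.9/947.71 = 0.2563;  α = 0.7437.
Bypass flow = 0.7437×2135 = 1587.8 kg/min.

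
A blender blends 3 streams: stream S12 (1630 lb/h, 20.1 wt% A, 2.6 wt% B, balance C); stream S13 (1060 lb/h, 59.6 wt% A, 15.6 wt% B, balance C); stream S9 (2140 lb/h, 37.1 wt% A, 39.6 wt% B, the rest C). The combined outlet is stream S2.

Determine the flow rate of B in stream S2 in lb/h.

1055 lb/h

B out = B in = 1630×0.026 + 1060×0.156 + 2140×0.396 = 1055.2 lb/h.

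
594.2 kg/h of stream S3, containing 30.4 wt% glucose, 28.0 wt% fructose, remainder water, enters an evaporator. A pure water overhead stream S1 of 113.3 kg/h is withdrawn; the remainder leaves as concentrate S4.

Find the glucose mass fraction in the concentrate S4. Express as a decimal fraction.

glucose is not removed: 594.2×0.304 = 180.64 kg/h of glucose enters S4.
Concentrate = 594.2 − 113.3 = 480.9 kg/h.
Mass fraction = 180.64/480.9 = 0.376.

0.376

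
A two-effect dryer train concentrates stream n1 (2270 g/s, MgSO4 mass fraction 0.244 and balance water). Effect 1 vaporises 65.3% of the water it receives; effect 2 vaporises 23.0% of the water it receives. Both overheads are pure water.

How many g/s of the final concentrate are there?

1012 g/s

water in feed = 2270×0.756 = 1716.1 g/s.
After stage 1: water left = (1−0.653)×1716.1 = 595.49; stream total = 1149.4 g/s.
After stage 2: water left = (1−0.230)×595.49 = 458.53; final concentrate = 1012.4 g/s.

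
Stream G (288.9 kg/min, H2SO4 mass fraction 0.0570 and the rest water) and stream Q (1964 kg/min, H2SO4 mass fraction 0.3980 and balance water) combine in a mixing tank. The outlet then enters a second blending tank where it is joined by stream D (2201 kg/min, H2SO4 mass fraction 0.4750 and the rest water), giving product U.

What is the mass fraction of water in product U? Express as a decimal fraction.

0.5861

Overall, product flow = 4453.9 kg/min.
water in = 288.9×0.943 + 1964×0.602 + 2201×0.525 = 2610.3 kg/min.
water fraction in U = 0.5861.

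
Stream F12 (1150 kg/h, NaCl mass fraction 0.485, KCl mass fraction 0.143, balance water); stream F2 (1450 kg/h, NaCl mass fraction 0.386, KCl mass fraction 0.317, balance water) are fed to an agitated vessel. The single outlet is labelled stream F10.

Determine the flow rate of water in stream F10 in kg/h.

water out = water in = 1150×0.372 + 1450×0.297 = 858.45 kg/h.

858.5 kg/h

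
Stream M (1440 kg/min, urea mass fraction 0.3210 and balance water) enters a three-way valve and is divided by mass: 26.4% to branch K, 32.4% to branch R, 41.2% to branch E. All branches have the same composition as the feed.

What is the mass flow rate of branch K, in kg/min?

380.2 kg/min

Branch K flow = 0.264×1440 = 380.16 kg/min.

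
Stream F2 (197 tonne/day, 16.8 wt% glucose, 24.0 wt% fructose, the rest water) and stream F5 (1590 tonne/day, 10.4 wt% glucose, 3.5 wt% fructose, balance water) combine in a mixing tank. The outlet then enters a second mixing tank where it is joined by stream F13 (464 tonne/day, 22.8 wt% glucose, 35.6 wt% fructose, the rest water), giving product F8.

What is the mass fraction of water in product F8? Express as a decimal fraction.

0.7457

Overall, product flow = 2251 tonne/day.
water in = 197×0.592 + 1590×0.861 + 464×0.416 = 1678.6 tonne/day.
water fraction in F8 = 0.7457.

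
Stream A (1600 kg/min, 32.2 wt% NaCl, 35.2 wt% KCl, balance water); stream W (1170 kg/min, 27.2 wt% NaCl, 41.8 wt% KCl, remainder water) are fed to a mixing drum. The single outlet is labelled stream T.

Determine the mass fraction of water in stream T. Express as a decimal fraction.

Total flow out = 1600 + 1170 = 2770 kg/min.
water in = 1600×0.326 + 1170×0.310 = 884.3 kg/min.
water mass fraction in T = 884.3/2770 = 0.3192.

0.3192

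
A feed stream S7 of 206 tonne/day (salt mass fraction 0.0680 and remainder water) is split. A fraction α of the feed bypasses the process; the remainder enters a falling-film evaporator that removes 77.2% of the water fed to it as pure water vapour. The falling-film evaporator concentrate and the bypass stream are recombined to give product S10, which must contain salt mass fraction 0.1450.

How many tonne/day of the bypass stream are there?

53.96 tonne/day

All 206×0.068 = 14.008 tonne/day of salt reaches S10, so S10 = 14.008/0.145 = 96.607 tonne/day and vapour = 109.39 tonne/day.
The evaporator receives (1−α)·206 of feed at 0.932 water and removes 0.772 of that water:
0.772×0.932×(1−α)×206 = 109.39
(1−α) = 109.39/148.22 = 0.7381;  α = 0.2619.
Bypass flow = 0.2619×206 = 53.96 tonne/day.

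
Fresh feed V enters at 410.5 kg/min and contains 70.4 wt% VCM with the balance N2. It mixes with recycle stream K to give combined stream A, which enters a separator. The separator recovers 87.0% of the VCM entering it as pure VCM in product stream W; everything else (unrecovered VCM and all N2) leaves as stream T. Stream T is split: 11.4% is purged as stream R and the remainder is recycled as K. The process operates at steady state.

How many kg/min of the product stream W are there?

284.2 kg/min

VCM in A: m_A = 410.5×0.704 + (1−0.114)·(1−0.870)·m_A, so m_A = 288.99/0.8848 = 326.61 kg/min.
Product W = 0.870×326.61 = 284.15 kg/min.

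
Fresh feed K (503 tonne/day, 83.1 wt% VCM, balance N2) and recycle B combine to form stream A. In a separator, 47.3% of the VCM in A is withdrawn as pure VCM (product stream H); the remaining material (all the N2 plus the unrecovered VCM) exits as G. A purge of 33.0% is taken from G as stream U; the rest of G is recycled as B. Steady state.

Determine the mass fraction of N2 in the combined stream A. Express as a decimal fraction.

N2 enters only via K and leaves only via the purge: 503×0.169 = 0.330×(N2 in G), and the separator passes all N2, so N2 in A = N2 in G = 257.6 tonne/day.
VCM in A: m_A = 503×0.831 + (1−0.330)·(1−0.473)·m_A, so m_A = 417.99/0.6469 = 646.14 tonne/day.
A = 646.14 + 257.6 = 903.73 tonne/day.
N2 fraction in A = 257.6/903.73 = 0.285.

0.285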